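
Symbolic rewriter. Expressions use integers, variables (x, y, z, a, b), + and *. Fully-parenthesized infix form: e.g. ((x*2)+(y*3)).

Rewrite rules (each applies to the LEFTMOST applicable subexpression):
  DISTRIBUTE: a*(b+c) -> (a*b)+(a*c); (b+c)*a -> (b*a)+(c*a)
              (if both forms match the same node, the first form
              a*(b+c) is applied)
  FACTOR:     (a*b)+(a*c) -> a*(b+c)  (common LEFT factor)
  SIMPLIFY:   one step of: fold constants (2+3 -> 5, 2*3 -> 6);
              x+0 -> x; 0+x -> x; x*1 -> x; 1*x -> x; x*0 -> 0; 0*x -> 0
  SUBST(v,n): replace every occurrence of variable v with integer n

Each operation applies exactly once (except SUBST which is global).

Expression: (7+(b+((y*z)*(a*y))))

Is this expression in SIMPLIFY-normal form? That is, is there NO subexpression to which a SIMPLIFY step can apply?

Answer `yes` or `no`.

Expression: (7+(b+((y*z)*(a*y))))
Scanning for simplifiable subexpressions (pre-order)...
  at root: (7+(b+((y*z)*(a*y)))) (not simplifiable)
  at R: (b+((y*z)*(a*y))) (not simplifiable)
  at RR: ((y*z)*(a*y)) (not simplifiable)
  at RRL: (y*z) (not simplifiable)
  at RRR: (a*y) (not simplifiable)
Result: no simplifiable subexpression found -> normal form.

Answer: yes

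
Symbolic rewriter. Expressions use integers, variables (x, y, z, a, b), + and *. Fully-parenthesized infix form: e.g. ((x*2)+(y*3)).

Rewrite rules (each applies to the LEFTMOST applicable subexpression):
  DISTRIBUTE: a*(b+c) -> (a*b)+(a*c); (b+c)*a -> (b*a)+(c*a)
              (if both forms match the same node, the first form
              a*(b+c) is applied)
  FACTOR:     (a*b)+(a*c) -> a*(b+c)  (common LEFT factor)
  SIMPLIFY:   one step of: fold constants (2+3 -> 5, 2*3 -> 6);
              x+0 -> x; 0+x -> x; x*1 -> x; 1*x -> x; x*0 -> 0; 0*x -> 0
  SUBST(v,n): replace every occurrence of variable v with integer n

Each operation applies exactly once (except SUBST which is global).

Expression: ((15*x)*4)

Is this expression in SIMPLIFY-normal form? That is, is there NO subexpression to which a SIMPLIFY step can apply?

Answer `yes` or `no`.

Expression: ((15*x)*4)
Scanning for simplifiable subexpressions (pre-order)...
  at root: ((15*x)*4) (not simplifiable)
  at L: (15*x) (not simplifiable)
Result: no simplifiable subexpression found -> normal form.

Answer: yes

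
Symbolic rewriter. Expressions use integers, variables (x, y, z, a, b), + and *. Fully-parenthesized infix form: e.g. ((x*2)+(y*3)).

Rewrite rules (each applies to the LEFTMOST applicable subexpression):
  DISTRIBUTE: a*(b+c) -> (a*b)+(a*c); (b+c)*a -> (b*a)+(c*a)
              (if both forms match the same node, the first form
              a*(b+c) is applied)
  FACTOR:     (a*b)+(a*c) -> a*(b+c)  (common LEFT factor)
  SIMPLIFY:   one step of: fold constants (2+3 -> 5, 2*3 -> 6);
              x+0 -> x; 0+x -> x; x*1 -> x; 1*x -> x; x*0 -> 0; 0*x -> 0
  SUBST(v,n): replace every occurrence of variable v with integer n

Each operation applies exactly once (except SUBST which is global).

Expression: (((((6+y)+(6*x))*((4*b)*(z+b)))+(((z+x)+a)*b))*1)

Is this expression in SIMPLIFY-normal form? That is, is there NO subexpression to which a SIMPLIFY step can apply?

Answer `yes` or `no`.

Answer: no

Derivation:
Expression: (((((6+y)+(6*x))*((4*b)*(z+b)))+(((z+x)+a)*b))*1)
Scanning for simplifiable subexpressions (pre-order)...
  at root: (((((6+y)+(6*x))*((4*b)*(z+b)))+(((z+x)+a)*b))*1) (SIMPLIFIABLE)
  at L: ((((6+y)+(6*x))*((4*b)*(z+b)))+(((z+x)+a)*b)) (not simplifiable)
  at LL: (((6+y)+(6*x))*((4*b)*(z+b))) (not simplifiable)
  at LLL: ((6+y)+(6*x)) (not simplifiable)
  at LLLL: (6+y) (not simplifiable)
  at LLLR: (6*x) (not simplifiable)
  at LLR: ((4*b)*(z+b)) (not simplifiable)
  at LLRL: (4*b) (not simplifiable)
  at LLRR: (z+b) (not simplifiable)
  at LR: (((z+x)+a)*b) (not simplifiable)
  at LRL: ((z+x)+a) (not simplifiable)
  at LRLL: (z+x) (not simplifiable)
Found simplifiable subexpr at path root: (((((6+y)+(6*x))*((4*b)*(z+b)))+(((z+x)+a)*b))*1)
One SIMPLIFY step would give: ((((6+y)+(6*x))*((4*b)*(z+b)))+(((z+x)+a)*b))
-> NOT in normal form.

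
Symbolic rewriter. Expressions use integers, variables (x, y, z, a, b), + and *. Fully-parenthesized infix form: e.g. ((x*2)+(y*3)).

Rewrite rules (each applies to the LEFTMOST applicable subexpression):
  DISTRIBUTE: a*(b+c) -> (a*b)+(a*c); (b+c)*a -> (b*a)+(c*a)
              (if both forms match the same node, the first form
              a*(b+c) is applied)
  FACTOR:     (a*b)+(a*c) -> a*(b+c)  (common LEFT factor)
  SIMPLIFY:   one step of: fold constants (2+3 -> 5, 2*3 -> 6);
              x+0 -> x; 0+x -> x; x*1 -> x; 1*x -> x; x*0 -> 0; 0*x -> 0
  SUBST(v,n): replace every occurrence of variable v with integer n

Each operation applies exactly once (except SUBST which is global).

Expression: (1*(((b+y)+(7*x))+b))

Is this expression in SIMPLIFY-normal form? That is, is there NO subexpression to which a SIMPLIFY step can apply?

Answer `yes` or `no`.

Answer: no

Derivation:
Expression: (1*(((b+y)+(7*x))+b))
Scanning for simplifiable subexpressions (pre-order)...
  at root: (1*(((b+y)+(7*x))+b)) (SIMPLIFIABLE)
  at R: (((b+y)+(7*x))+b) (not simplifiable)
  at RL: ((b+y)+(7*x)) (not simplifiable)
  at RLL: (b+y) (not simplifiable)
  at RLR: (7*x) (not simplifiable)
Found simplifiable subexpr at path root: (1*(((b+y)+(7*x))+b))
One SIMPLIFY step would give: (((b+y)+(7*x))+b)
-> NOT in normal form.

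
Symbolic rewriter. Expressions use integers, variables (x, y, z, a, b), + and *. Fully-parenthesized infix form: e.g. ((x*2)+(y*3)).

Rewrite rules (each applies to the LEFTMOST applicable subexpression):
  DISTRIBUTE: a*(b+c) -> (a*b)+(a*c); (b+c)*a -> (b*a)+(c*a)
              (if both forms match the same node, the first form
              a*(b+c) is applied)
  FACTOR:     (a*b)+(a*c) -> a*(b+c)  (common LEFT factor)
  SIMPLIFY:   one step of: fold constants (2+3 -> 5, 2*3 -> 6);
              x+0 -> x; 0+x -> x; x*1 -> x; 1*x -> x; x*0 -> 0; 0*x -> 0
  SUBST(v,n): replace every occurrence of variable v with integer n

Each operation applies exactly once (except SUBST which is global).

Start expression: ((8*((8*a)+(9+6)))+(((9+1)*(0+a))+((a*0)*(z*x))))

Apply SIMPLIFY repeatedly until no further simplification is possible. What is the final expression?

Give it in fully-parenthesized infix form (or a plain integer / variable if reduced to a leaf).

Start: ((8*((8*a)+(9+6)))+(((9+1)*(0+a))+((a*0)*(z*x))))
Step 1: at LRR: (9+6) -> 15; overall: ((8*((8*a)+(9+6)))+(((9+1)*(0+a))+((a*0)*(z*x)))) -> ((8*((8*a)+15))+(((9+1)*(0+a))+((a*0)*(z*x))))
Step 2: at RLL: (9+1) -> 10; overall: ((8*((8*a)+15))+(((9+1)*(0+a))+((a*0)*(z*x)))) -> ((8*((8*a)+15))+((10*(0+a))+((a*0)*(z*x))))
Step 3: at RLR: (0+a) -> a; overall: ((8*((8*a)+15))+((10*(0+a))+((a*0)*(z*x)))) -> ((8*((8*a)+15))+((10*a)+((a*0)*(z*x))))
Step 4: at RRL: (a*0) -> 0; overall: ((8*((8*a)+15))+((10*a)+((a*0)*(z*x)))) -> ((8*((8*a)+15))+((10*a)+(0*(z*x))))
Step 5: at RR: (0*(z*x)) -> 0; overall: ((8*((8*a)+15))+((10*a)+(0*(z*x)))) -> ((8*((8*a)+15))+((10*a)+0))
Step 6: at R: ((10*a)+0) -> (10*a); overall: ((8*((8*a)+15))+((10*a)+0)) -> ((8*((8*a)+15))+(10*a))
Fixed point: ((8*((8*a)+15))+(10*a))

Answer: ((8*((8*a)+15))+(10*a))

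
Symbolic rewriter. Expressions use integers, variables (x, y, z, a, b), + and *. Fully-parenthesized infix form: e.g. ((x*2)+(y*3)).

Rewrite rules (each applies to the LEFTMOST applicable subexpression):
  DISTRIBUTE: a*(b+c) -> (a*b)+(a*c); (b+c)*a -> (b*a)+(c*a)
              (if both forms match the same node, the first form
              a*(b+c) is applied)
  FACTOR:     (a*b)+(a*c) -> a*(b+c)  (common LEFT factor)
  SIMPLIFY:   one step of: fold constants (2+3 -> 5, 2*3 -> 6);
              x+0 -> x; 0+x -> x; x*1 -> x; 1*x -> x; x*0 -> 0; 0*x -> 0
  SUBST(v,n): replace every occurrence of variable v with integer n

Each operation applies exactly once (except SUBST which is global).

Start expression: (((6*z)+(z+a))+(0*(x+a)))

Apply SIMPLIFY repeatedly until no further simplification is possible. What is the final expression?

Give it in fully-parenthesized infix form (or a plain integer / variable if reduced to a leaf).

Start: (((6*z)+(z+a))+(0*(x+a)))
Step 1: at R: (0*(x+a)) -> 0; overall: (((6*z)+(z+a))+(0*(x+a))) -> (((6*z)+(z+a))+0)
Step 2: at root: (((6*z)+(z+a))+0) -> ((6*z)+(z+a)); overall: (((6*z)+(z+a))+0) -> ((6*z)+(z+a))
Fixed point: ((6*z)+(z+a))

Answer: ((6*z)+(z+a))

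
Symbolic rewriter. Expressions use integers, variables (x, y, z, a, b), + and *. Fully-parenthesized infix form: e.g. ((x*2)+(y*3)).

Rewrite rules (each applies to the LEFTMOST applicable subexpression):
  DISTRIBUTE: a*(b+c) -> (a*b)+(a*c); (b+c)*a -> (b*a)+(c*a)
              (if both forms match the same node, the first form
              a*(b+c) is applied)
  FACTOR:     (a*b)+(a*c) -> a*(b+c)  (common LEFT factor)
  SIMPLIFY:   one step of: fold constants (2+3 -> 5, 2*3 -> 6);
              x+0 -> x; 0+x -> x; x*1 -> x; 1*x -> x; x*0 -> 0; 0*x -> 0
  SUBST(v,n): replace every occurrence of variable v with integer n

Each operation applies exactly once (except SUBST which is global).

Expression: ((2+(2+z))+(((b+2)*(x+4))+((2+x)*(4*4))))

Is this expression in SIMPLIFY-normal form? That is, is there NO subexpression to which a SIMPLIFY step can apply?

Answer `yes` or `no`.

Expression: ((2+(2+z))+(((b+2)*(x+4))+((2+x)*(4*4))))
Scanning for simplifiable subexpressions (pre-order)...
  at root: ((2+(2+z))+(((b+2)*(x+4))+((2+x)*(4*4)))) (not simplifiable)
  at L: (2+(2+z)) (not simplifiable)
  at LR: (2+z) (not simplifiable)
  at R: (((b+2)*(x+4))+((2+x)*(4*4))) (not simplifiable)
  at RL: ((b+2)*(x+4)) (not simplifiable)
  at RLL: (b+2) (not simplifiable)
  at RLR: (x+4) (not simplifiable)
  at RR: ((2+x)*(4*4)) (not simplifiable)
  at RRL: (2+x) (not simplifiable)
  at RRR: (4*4) (SIMPLIFIABLE)
Found simplifiable subexpr at path RRR: (4*4)
One SIMPLIFY step would give: ((2+(2+z))+(((b+2)*(x+4))+((2+x)*16)))
-> NOT in normal form.

Answer: no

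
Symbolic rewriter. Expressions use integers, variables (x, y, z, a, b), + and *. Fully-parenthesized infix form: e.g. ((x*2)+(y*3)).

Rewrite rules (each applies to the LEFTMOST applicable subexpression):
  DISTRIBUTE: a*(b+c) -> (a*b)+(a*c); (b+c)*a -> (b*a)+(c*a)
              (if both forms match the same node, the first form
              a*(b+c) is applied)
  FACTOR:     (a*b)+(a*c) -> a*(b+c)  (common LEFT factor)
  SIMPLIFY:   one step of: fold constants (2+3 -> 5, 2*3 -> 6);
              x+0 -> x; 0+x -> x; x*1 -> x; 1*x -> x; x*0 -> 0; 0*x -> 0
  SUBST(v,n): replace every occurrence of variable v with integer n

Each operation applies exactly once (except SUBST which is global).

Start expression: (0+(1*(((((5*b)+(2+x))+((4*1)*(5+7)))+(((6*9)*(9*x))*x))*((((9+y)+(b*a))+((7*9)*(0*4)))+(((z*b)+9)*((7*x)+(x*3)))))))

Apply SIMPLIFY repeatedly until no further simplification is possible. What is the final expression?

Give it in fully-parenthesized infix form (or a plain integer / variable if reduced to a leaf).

Answer: (((((5*b)+(2+x))+48)+((54*(9*x))*x))*(((9+y)+(b*a))+(((z*b)+9)*((7*x)+(x*3)))))

Derivation:
Start: (0+(1*(((((5*b)+(2+x))+((4*1)*(5+7)))+(((6*9)*(9*x))*x))*((((9+y)+(b*a))+((7*9)*(0*4)))+(((z*b)+9)*((7*x)+(x*3)))))))
Step 1: at root: (0+(1*(((((5*b)+(2+x))+((4*1)*(5+7)))+(((6*9)*(9*x))*x))*((((9+y)+(b*a))+((7*9)*(0*4)))+(((z*b)+9)*((7*x)+(x*3))))))) -> (1*(((((5*b)+(2+x))+((4*1)*(5+7)))+(((6*9)*(9*x))*x))*((((9+y)+(b*a))+((7*9)*(0*4)))+(((z*b)+9)*((7*x)+(x*3)))))); overall: (0+(1*(((((5*b)+(2+x))+((4*1)*(5+7)))+(((6*9)*(9*x))*x))*((((9+y)+(b*a))+((7*9)*(0*4)))+(((z*b)+9)*((7*x)+(x*3))))))) -> (1*(((((5*b)+(2+x))+((4*1)*(5+7)))+(((6*9)*(9*x))*x))*((((9+y)+(b*a))+((7*9)*(0*4)))+(((z*b)+9)*((7*x)+(x*3))))))
Step 2: at root: (1*(((((5*b)+(2+x))+((4*1)*(5+7)))+(((6*9)*(9*x))*x))*((((9+y)+(b*a))+((7*9)*(0*4)))+(((z*b)+9)*((7*x)+(x*3)))))) -> (((((5*b)+(2+x))+((4*1)*(5+7)))+(((6*9)*(9*x))*x))*((((9+y)+(b*a))+((7*9)*(0*4)))+(((z*b)+9)*((7*x)+(x*3))))); overall: (1*(((((5*b)+(2+x))+((4*1)*(5+7)))+(((6*9)*(9*x))*x))*((((9+y)+(b*a))+((7*9)*(0*4)))+(((z*b)+9)*((7*x)+(x*3)))))) -> (((((5*b)+(2+x))+((4*1)*(5+7)))+(((6*9)*(9*x))*x))*((((9+y)+(b*a))+((7*9)*(0*4)))+(((z*b)+9)*((7*x)+(x*3)))))
Step 3: at LLRL: (4*1) -> 4; overall: (((((5*b)+(2+x))+((4*1)*(5+7)))+(((6*9)*(9*x))*x))*((((9+y)+(b*a))+((7*9)*(0*4)))+(((z*b)+9)*((7*x)+(x*3))))) -> (((((5*b)+(2+x))+(4*(5+7)))+(((6*9)*(9*x))*x))*((((9+y)+(b*a))+((7*9)*(0*4)))+(((z*b)+9)*((7*x)+(x*3)))))
Step 4: at LLRR: (5+7) -> 12; overall: (((((5*b)+(2+x))+(4*(5+7)))+(((6*9)*(9*x))*x))*((((9+y)+(b*a))+((7*9)*(0*4)))+(((z*b)+9)*((7*x)+(x*3))))) -> (((((5*b)+(2+x))+(4*12))+(((6*9)*(9*x))*x))*((((9+y)+(b*a))+((7*9)*(0*4)))+(((z*b)+9)*((7*x)+(x*3)))))
Step 5: at LLR: (4*12) -> 48; overall: (((((5*b)+(2+x))+(4*12))+(((6*9)*(9*x))*x))*((((9+y)+(b*a))+((7*9)*(0*4)))+(((z*b)+9)*((7*x)+(x*3))))) -> (((((5*b)+(2+x))+48)+(((6*9)*(9*x))*x))*((((9+y)+(b*a))+((7*9)*(0*4)))+(((z*b)+9)*((7*x)+(x*3)))))
Step 6: at LRLL: (6*9) -> 54; overall: (((((5*b)+(2+x))+48)+(((6*9)*(9*x))*x))*((((9+y)+(b*a))+((7*9)*(0*4)))+(((z*b)+9)*((7*x)+(x*3))))) -> (((((5*b)+(2+x))+48)+((54*(9*x))*x))*((((9+y)+(b*a))+((7*9)*(0*4)))+(((z*b)+9)*((7*x)+(x*3)))))
Step 7: at RLRL: (7*9) -> 63; overall: (((((5*b)+(2+x))+48)+((54*(9*x))*x))*((((9+y)+(b*a))+((7*9)*(0*4)))+(((z*b)+9)*((7*x)+(x*3))))) -> (((((5*b)+(2+x))+48)+((54*(9*x))*x))*((((9+y)+(b*a))+(63*(0*4)))+(((z*b)+9)*((7*x)+(x*3)))))
Step 8: at RLRR: (0*4) -> 0; overall: (((((5*b)+(2+x))+48)+((54*(9*x))*x))*((((9+y)+(b*a))+(63*(0*4)))+(((z*b)+9)*((7*x)+(x*3))))) -> (((((5*b)+(2+x))+48)+((54*(9*x))*x))*((((9+y)+(b*a))+(63*0))+(((z*b)+9)*((7*x)+(x*3)))))
Step 9: at RLR: (63*0) -> 0; overall: (((((5*b)+(2+x))+48)+((54*(9*x))*x))*((((9+y)+(b*a))+(63*0))+(((z*b)+9)*((7*x)+(x*3))))) -> (((((5*b)+(2+x))+48)+((54*(9*x))*x))*((((9+y)+(b*a))+0)+(((z*b)+9)*((7*x)+(x*3)))))
Step 10: at RL: (((9+y)+(b*a))+0) -> ((9+y)+(b*a)); overall: (((((5*b)+(2+x))+48)+((54*(9*x))*x))*((((9+y)+(b*a))+0)+(((z*b)+9)*((7*x)+(x*3))))) -> (((((5*b)+(2+x))+48)+((54*(9*x))*x))*(((9+y)+(b*a))+(((z*b)+9)*((7*x)+(x*3)))))
Fixed point: (((((5*b)+(2+x))+48)+((54*(9*x))*x))*(((9+y)+(b*a))+(((z*b)+9)*((7*x)+(x*3)))))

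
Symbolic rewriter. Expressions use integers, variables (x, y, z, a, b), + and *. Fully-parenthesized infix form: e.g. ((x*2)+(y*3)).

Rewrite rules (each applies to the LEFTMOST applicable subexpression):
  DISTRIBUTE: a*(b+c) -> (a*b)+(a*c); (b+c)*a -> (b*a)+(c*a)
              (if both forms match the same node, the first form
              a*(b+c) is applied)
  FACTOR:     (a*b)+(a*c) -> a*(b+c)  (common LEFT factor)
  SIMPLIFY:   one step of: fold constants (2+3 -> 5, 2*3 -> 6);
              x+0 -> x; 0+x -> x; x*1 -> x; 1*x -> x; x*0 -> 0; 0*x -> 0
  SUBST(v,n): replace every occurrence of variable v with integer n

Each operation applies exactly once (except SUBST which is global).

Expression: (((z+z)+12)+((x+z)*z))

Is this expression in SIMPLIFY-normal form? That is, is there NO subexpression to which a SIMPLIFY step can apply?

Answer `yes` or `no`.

Answer: yes

Derivation:
Expression: (((z+z)+12)+((x+z)*z))
Scanning for simplifiable subexpressions (pre-order)...
  at root: (((z+z)+12)+((x+z)*z)) (not simplifiable)
  at L: ((z+z)+12) (not simplifiable)
  at LL: (z+z) (not simplifiable)
  at R: ((x+z)*z) (not simplifiable)
  at RL: (x+z) (not simplifiable)
Result: no simplifiable subexpression found -> normal form.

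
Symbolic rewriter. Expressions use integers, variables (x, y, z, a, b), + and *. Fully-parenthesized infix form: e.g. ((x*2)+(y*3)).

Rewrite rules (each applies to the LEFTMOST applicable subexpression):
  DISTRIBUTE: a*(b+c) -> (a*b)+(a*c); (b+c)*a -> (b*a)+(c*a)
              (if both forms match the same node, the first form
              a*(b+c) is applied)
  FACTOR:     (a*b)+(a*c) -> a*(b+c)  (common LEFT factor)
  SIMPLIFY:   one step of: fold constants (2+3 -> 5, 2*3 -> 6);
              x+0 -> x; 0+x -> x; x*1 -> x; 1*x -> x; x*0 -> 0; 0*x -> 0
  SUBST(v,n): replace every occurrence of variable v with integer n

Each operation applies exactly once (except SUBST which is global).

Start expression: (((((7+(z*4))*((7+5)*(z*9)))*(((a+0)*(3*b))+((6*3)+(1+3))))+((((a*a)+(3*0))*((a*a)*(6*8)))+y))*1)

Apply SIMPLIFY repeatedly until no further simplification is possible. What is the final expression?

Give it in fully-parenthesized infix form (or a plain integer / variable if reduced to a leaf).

Answer: ((((7+(z*4))*(12*(z*9)))*((a*(3*b))+22))+(((a*a)*((a*a)*48))+y))

Derivation:
Start: (((((7+(z*4))*((7+5)*(z*9)))*(((a+0)*(3*b))+((6*3)+(1+3))))+((((a*a)+(3*0))*((a*a)*(6*8)))+y))*1)
Step 1: at root: (((((7+(z*4))*((7+5)*(z*9)))*(((a+0)*(3*b))+((6*3)+(1+3))))+((((a*a)+(3*0))*((a*a)*(6*8)))+y))*1) -> ((((7+(z*4))*((7+5)*(z*9)))*(((a+0)*(3*b))+((6*3)+(1+3))))+((((a*a)+(3*0))*((a*a)*(6*8)))+y)); overall: (((((7+(z*4))*((7+5)*(z*9)))*(((a+0)*(3*b))+((6*3)+(1+3))))+((((a*a)+(3*0))*((a*a)*(6*8)))+y))*1) -> ((((7+(z*4))*((7+5)*(z*9)))*(((a+0)*(3*b))+((6*3)+(1+3))))+((((a*a)+(3*0))*((a*a)*(6*8)))+y))
Step 2: at LLRL: (7+5) -> 12; overall: ((((7+(z*4))*((7+5)*(z*9)))*(((a+0)*(3*b))+((6*3)+(1+3))))+((((a*a)+(3*0))*((a*a)*(6*8)))+y)) -> ((((7+(z*4))*(12*(z*9)))*(((a+0)*(3*b))+((6*3)+(1+3))))+((((a*a)+(3*0))*((a*a)*(6*8)))+y))
Step 3: at LRLL: (a+0) -> a; overall: ((((7+(z*4))*(12*(z*9)))*(((a+0)*(3*b))+((6*3)+(1+3))))+((((a*a)+(3*0))*((a*a)*(6*8)))+y)) -> ((((7+(z*4))*(12*(z*9)))*((a*(3*b))+((6*3)+(1+3))))+((((a*a)+(3*0))*((a*a)*(6*8)))+y))
Step 4: at LRRL: (6*3) -> 18; overall: ((((7+(z*4))*(12*(z*9)))*((a*(3*b))+((6*3)+(1+3))))+((((a*a)+(3*0))*((a*a)*(6*8)))+y)) -> ((((7+(z*4))*(12*(z*9)))*((a*(3*b))+(18+(1+3))))+((((a*a)+(3*0))*((a*a)*(6*8)))+y))
Step 5: at LRRR: (1+3) -> 4; overall: ((((7+(z*4))*(12*(z*9)))*((a*(3*b))+(18+(1+3))))+((((a*a)+(3*0))*((a*a)*(6*8)))+y)) -> ((((7+(z*4))*(12*(z*9)))*((a*(3*b))+(18+4)))+((((a*a)+(3*0))*((a*a)*(6*8)))+y))
Step 6: at LRR: (18+4) -> 22; overall: ((((7+(z*4))*(12*(z*9)))*((a*(3*b))+(18+4)))+((((a*a)+(3*0))*((a*a)*(6*8)))+y)) -> ((((7+(z*4))*(12*(z*9)))*((a*(3*b))+22))+((((a*a)+(3*0))*((a*a)*(6*8)))+y))
Step 7: at RLLR: (3*0) -> 0; overall: ((((7+(z*4))*(12*(z*9)))*((a*(3*b))+22))+((((a*a)+(3*0))*((a*a)*(6*8)))+y)) -> ((((7+(z*4))*(12*(z*9)))*((a*(3*b))+22))+((((a*a)+0)*((a*a)*(6*8)))+y))
Step 8: at RLL: ((a*a)+0) -> (a*a); overall: ((((7+(z*4))*(12*(z*9)))*((a*(3*b))+22))+((((a*a)+0)*((a*a)*(6*8)))+y)) -> ((((7+(z*4))*(12*(z*9)))*((a*(3*b))+22))+(((a*a)*((a*a)*(6*8)))+y))
Step 9: at RLRR: (6*8) -> 48; overall: ((((7+(z*4))*(12*(z*9)))*((a*(3*b))+22))+(((a*a)*((a*a)*(6*8)))+y)) -> ((((7+(z*4))*(12*(z*9)))*((a*(3*b))+22))+(((a*a)*((a*a)*48))+y))
Fixed point: ((((7+(z*4))*(12*(z*9)))*((a*(3*b))+22))+(((a*a)*((a*a)*48))+y))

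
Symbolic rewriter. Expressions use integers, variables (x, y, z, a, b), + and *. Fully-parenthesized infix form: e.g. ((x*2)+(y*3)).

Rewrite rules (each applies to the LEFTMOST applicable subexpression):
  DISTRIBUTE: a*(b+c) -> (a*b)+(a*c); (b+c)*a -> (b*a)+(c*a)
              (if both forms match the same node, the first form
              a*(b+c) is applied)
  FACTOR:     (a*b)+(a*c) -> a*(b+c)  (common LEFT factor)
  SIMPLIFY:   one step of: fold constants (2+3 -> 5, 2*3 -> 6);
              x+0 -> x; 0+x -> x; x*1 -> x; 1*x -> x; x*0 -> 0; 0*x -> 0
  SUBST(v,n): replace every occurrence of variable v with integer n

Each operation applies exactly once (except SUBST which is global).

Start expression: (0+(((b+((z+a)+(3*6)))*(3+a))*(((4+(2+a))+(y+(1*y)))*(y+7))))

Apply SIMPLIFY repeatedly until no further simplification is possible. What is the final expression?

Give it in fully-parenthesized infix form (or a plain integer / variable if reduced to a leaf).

Answer: (((b+((z+a)+18))*(3+a))*(((4+(2+a))+(y+y))*(y+7)))

Derivation:
Start: (0+(((b+((z+a)+(3*6)))*(3+a))*(((4+(2+a))+(y+(1*y)))*(y+7))))
Step 1: at root: (0+(((b+((z+a)+(3*6)))*(3+a))*(((4+(2+a))+(y+(1*y)))*(y+7)))) -> (((b+((z+a)+(3*6)))*(3+a))*(((4+(2+a))+(y+(1*y)))*(y+7))); overall: (0+(((b+((z+a)+(3*6)))*(3+a))*(((4+(2+a))+(y+(1*y)))*(y+7)))) -> (((b+((z+a)+(3*6)))*(3+a))*(((4+(2+a))+(y+(1*y)))*(y+7)))
Step 2: at LLRR: (3*6) -> 18; overall: (((b+((z+a)+(3*6)))*(3+a))*(((4+(2+a))+(y+(1*y)))*(y+7))) -> (((b+((z+a)+18))*(3+a))*(((4+(2+a))+(y+(1*y)))*(y+7)))
Step 3: at RLRR: (1*y) -> y; overall: (((b+((z+a)+18))*(3+a))*(((4+(2+a))+(y+(1*y)))*(y+7))) -> (((b+((z+a)+18))*(3+a))*(((4+(2+a))+(y+y))*(y+7)))
Fixed point: (((b+((z+a)+18))*(3+a))*(((4+(2+a))+(y+y))*(y+7)))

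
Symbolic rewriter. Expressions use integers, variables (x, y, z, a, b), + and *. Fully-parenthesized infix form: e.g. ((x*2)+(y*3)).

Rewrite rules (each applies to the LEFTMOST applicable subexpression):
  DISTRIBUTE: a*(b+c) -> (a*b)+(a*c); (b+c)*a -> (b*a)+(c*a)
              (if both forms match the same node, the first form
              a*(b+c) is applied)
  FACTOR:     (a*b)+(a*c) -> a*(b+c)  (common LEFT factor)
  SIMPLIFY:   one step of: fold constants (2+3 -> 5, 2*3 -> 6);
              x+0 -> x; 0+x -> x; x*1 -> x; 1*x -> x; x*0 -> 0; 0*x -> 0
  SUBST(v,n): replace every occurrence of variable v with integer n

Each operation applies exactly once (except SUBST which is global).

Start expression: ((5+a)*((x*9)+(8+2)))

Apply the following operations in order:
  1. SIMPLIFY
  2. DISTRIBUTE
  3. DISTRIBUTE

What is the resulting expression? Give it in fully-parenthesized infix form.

Answer: (((5*(x*9))+(a*(x*9)))+((5+a)*10))

Derivation:
Start: ((5+a)*((x*9)+(8+2)))
Apply SIMPLIFY at RR (target: (8+2)): ((5+a)*((x*9)+(8+2))) -> ((5+a)*((x*9)+10))
Apply DISTRIBUTE at root (target: ((5+a)*((x*9)+10))): ((5+a)*((x*9)+10)) -> (((5+a)*(x*9))+((5+a)*10))
Apply DISTRIBUTE at L (target: ((5+a)*(x*9))): (((5+a)*(x*9))+((5+a)*10)) -> (((5*(x*9))+(a*(x*9)))+((5+a)*10))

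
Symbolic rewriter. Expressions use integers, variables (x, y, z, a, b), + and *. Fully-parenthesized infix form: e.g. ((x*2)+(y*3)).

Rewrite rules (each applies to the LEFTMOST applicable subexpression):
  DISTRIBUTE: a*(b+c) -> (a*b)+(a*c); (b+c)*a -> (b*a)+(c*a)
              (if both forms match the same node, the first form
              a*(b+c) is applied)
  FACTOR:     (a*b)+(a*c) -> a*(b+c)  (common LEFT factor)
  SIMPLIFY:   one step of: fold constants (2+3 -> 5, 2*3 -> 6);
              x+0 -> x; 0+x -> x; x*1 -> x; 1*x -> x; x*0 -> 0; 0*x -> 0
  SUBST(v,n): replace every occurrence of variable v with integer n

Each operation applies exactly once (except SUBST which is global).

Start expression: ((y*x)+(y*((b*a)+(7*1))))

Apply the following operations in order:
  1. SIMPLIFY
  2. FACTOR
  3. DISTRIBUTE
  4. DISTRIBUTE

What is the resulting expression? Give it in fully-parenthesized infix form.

Start: ((y*x)+(y*((b*a)+(7*1))))
Apply SIMPLIFY at RRR (target: (7*1)): ((y*x)+(y*((b*a)+(7*1)))) -> ((y*x)+(y*((b*a)+7)))
Apply FACTOR at root (target: ((y*x)+(y*((b*a)+7)))): ((y*x)+(y*((b*a)+7))) -> (y*(x+((b*a)+7)))
Apply DISTRIBUTE at root (target: (y*(x+((b*a)+7)))): (y*(x+((b*a)+7))) -> ((y*x)+(y*((b*a)+7)))
Apply DISTRIBUTE at R (target: (y*((b*a)+7))): ((y*x)+(y*((b*a)+7))) -> ((y*x)+((y*(b*a))+(y*7)))

Answer: ((y*x)+((y*(b*a))+(y*7)))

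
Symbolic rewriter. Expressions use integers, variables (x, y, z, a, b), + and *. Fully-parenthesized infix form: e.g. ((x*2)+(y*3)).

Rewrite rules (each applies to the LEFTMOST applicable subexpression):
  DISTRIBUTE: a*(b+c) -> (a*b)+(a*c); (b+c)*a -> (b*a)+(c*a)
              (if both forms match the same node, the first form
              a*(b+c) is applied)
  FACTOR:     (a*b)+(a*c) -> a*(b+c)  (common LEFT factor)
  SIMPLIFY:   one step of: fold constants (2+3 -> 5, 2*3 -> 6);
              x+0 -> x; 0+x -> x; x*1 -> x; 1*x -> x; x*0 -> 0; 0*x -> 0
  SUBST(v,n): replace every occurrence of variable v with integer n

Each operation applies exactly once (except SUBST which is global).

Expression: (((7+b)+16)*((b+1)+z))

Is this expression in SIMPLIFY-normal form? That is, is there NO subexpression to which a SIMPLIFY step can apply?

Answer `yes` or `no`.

Answer: yes

Derivation:
Expression: (((7+b)+16)*((b+1)+z))
Scanning for simplifiable subexpressions (pre-order)...
  at root: (((7+b)+16)*((b+1)+z)) (not simplifiable)
  at L: ((7+b)+16) (not simplifiable)
  at LL: (7+b) (not simplifiable)
  at R: ((b+1)+z) (not simplifiable)
  at RL: (b+1) (not simplifiable)
Result: no simplifiable subexpression found -> normal form.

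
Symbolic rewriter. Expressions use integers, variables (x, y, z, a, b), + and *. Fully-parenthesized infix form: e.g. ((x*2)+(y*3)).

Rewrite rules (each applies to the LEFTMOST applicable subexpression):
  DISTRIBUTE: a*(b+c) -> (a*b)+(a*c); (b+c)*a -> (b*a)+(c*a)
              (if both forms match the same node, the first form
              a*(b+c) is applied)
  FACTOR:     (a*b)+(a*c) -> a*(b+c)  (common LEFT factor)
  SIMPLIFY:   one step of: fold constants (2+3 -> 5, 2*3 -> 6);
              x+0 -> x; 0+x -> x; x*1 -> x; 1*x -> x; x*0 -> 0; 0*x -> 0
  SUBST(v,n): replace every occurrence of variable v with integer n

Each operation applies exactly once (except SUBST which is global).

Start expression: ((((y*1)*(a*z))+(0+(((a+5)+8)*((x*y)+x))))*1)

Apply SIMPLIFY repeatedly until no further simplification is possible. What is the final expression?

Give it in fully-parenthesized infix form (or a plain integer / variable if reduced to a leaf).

Answer: ((y*(a*z))+(((a+5)+8)*((x*y)+x)))

Derivation:
Start: ((((y*1)*(a*z))+(0+(((a+5)+8)*((x*y)+x))))*1)
Step 1: at root: ((((y*1)*(a*z))+(0+(((a+5)+8)*((x*y)+x))))*1) -> (((y*1)*(a*z))+(0+(((a+5)+8)*((x*y)+x)))); overall: ((((y*1)*(a*z))+(0+(((a+5)+8)*((x*y)+x))))*1) -> (((y*1)*(a*z))+(0+(((a+5)+8)*((x*y)+x))))
Step 2: at LL: (y*1) -> y; overall: (((y*1)*(a*z))+(0+(((a+5)+8)*((x*y)+x)))) -> ((y*(a*z))+(0+(((a+5)+8)*((x*y)+x))))
Step 3: at R: (0+(((a+5)+8)*((x*y)+x))) -> (((a+5)+8)*((x*y)+x)); overall: ((y*(a*z))+(0+(((a+5)+8)*((x*y)+x)))) -> ((y*(a*z))+(((a+5)+8)*((x*y)+x)))
Fixed point: ((y*(a*z))+(((a+5)+8)*((x*y)+x)))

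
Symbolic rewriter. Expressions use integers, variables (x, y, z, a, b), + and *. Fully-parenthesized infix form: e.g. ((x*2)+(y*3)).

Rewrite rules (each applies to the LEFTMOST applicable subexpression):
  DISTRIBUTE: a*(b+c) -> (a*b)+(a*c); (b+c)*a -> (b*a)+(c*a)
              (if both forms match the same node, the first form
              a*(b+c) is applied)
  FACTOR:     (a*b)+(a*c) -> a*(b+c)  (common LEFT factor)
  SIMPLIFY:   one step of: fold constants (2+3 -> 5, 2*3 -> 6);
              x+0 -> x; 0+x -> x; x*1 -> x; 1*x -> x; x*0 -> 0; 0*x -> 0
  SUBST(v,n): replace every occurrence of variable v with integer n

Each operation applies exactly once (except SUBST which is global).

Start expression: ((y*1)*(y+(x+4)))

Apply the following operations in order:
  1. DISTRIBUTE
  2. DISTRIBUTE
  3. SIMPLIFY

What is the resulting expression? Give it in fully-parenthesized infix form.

Answer: ((y*y)+(((y*1)*x)+((y*1)*4)))

Derivation:
Start: ((y*1)*(y+(x+4)))
Apply DISTRIBUTE at root (target: ((y*1)*(y+(x+4)))): ((y*1)*(y+(x+4))) -> (((y*1)*y)+((y*1)*(x+4)))
Apply DISTRIBUTE at R (target: ((y*1)*(x+4))): (((y*1)*y)+((y*1)*(x+4))) -> (((y*1)*y)+(((y*1)*x)+((y*1)*4)))
Apply SIMPLIFY at LL (target: (y*1)): (((y*1)*y)+(((y*1)*x)+((y*1)*4))) -> ((y*y)+(((y*1)*x)+((y*1)*4)))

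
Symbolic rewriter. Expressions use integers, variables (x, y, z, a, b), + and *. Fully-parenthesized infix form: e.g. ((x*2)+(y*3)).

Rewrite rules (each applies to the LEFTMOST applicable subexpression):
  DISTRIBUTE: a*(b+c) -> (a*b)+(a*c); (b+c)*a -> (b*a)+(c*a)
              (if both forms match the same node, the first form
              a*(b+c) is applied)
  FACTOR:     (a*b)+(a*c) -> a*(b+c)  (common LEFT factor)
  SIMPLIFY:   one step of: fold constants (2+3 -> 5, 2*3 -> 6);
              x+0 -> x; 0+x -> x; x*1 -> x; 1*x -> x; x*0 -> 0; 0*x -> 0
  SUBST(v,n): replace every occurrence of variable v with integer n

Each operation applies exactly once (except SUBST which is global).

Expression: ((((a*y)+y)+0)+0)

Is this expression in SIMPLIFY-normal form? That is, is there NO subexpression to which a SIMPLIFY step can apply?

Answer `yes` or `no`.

Expression: ((((a*y)+y)+0)+0)
Scanning for simplifiable subexpressions (pre-order)...
  at root: ((((a*y)+y)+0)+0) (SIMPLIFIABLE)
  at L: (((a*y)+y)+0) (SIMPLIFIABLE)
  at LL: ((a*y)+y) (not simplifiable)
  at LLL: (a*y) (not simplifiable)
Found simplifiable subexpr at path root: ((((a*y)+y)+0)+0)
One SIMPLIFY step would give: (((a*y)+y)+0)
-> NOT in normal form.

Answer: no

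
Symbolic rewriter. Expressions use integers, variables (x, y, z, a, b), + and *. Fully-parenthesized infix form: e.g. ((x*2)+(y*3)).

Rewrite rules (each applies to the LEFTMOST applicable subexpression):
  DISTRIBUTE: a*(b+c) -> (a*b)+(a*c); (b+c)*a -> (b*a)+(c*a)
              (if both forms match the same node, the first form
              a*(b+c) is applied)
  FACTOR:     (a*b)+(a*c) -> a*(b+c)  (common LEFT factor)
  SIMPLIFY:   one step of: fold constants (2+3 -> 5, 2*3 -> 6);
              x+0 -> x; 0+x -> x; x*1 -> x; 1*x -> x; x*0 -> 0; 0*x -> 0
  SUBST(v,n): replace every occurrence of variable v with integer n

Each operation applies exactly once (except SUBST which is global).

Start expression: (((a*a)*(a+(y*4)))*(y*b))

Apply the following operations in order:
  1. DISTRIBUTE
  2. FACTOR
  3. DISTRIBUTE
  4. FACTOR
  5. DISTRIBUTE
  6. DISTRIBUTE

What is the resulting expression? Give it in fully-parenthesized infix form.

Start: (((a*a)*(a+(y*4)))*(y*b))
Apply DISTRIBUTE at L (target: ((a*a)*(a+(y*4)))): (((a*a)*(a+(y*4)))*(y*b)) -> ((((a*a)*a)+((a*a)*(y*4)))*(y*b))
Apply FACTOR at L (target: (((a*a)*a)+((a*a)*(y*4)))): ((((a*a)*a)+((a*a)*(y*4)))*(y*b)) -> (((a*a)*(a+(y*4)))*(y*b))
Apply DISTRIBUTE at L (target: ((a*a)*(a+(y*4)))): (((a*a)*(a+(y*4)))*(y*b)) -> ((((a*a)*a)+((a*a)*(y*4)))*(y*b))
Apply FACTOR at L (target: (((a*a)*a)+((a*a)*(y*4)))): ((((a*a)*a)+((a*a)*(y*4)))*(y*b)) -> (((a*a)*(a+(y*4)))*(y*b))
Apply DISTRIBUTE at L (target: ((a*a)*(a+(y*4)))): (((a*a)*(a+(y*4)))*(y*b)) -> ((((a*a)*a)+((a*a)*(y*4)))*(y*b))
Apply DISTRIBUTE at root (target: ((((a*a)*a)+((a*a)*(y*4)))*(y*b))): ((((a*a)*a)+((a*a)*(y*4)))*(y*b)) -> ((((a*a)*a)*(y*b))+(((a*a)*(y*4))*(y*b)))

Answer: ((((a*a)*a)*(y*b))+(((a*a)*(y*4))*(y*b)))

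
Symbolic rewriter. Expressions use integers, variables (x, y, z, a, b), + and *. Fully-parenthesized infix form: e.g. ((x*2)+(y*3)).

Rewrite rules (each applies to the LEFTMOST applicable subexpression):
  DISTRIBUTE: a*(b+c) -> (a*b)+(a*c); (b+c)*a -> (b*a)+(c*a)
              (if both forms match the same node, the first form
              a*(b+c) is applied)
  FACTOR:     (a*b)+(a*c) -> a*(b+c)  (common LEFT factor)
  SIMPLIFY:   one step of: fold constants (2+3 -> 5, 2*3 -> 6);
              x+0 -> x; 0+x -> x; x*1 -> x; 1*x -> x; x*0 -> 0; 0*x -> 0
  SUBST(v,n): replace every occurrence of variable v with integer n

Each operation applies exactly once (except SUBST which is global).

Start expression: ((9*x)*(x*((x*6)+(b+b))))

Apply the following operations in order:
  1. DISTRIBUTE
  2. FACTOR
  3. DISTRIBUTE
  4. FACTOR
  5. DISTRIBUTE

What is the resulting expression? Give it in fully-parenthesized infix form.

Start: ((9*x)*(x*((x*6)+(b+b))))
Apply DISTRIBUTE at R (target: (x*((x*6)+(b+b)))): ((9*x)*(x*((x*6)+(b+b)))) -> ((9*x)*((x*(x*6))+(x*(b+b))))
Apply FACTOR at R (target: ((x*(x*6))+(x*(b+b)))): ((9*x)*((x*(x*6))+(x*(b+b)))) -> ((9*x)*(x*((x*6)+(b+b))))
Apply DISTRIBUTE at R (target: (x*((x*6)+(b+b)))): ((9*x)*(x*((x*6)+(b+b)))) -> ((9*x)*((x*(x*6))+(x*(b+b))))
Apply FACTOR at R (target: ((x*(x*6))+(x*(b+b)))): ((9*x)*((x*(x*6))+(x*(b+b)))) -> ((9*x)*(x*((x*6)+(b+b))))
Apply DISTRIBUTE at R (target: (x*((x*6)+(b+b)))): ((9*x)*(x*((x*6)+(b+b)))) -> ((9*x)*((x*(x*6))+(x*(b+b))))

Answer: ((9*x)*((x*(x*6))+(x*(b+b))))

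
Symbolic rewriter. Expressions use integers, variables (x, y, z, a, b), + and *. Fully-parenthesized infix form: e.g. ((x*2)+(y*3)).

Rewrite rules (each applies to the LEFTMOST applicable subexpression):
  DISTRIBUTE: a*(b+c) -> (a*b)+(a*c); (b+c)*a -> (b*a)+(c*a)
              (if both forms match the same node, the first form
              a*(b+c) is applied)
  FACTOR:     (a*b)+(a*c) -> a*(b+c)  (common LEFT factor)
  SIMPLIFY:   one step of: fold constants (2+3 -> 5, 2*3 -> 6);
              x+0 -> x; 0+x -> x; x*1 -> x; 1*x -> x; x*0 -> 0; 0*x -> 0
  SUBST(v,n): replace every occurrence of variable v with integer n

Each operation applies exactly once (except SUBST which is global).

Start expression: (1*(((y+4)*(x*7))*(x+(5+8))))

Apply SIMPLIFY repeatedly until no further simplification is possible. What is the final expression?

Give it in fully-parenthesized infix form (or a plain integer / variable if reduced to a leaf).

Start: (1*(((y+4)*(x*7))*(x+(5+8))))
Step 1: at root: (1*(((y+4)*(x*7))*(x+(5+8)))) -> (((y+4)*(x*7))*(x+(5+8))); overall: (1*(((y+4)*(x*7))*(x+(5+8)))) -> (((y+4)*(x*7))*(x+(5+8)))
Step 2: at RR: (5+8) -> 13; overall: (((y+4)*(x*7))*(x+(5+8))) -> (((y+4)*(x*7))*(x+13))
Fixed point: (((y+4)*(x*7))*(x+13))

Answer: (((y+4)*(x*7))*(x+13))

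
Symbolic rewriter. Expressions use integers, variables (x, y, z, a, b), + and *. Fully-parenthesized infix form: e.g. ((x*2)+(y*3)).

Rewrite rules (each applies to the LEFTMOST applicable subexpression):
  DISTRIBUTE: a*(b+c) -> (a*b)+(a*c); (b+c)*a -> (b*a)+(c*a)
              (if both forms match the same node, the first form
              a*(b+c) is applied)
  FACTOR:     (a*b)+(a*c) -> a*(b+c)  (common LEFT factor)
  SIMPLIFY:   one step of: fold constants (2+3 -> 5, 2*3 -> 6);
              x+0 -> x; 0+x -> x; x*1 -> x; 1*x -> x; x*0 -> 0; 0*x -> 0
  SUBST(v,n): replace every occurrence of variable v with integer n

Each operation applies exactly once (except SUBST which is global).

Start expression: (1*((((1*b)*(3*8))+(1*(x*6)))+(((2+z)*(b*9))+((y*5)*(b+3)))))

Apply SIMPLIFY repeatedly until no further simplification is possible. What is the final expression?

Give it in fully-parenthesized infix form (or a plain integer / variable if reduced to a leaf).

Start: (1*((((1*b)*(3*8))+(1*(x*6)))+(((2+z)*(b*9))+((y*5)*(b+3)))))
Step 1: at root: (1*((((1*b)*(3*8))+(1*(x*6)))+(((2+z)*(b*9))+((y*5)*(b+3))))) -> ((((1*b)*(3*8))+(1*(x*6)))+(((2+z)*(b*9))+((y*5)*(b+3)))); overall: (1*((((1*b)*(3*8))+(1*(x*6)))+(((2+z)*(b*9))+((y*5)*(b+3))))) -> ((((1*b)*(3*8))+(1*(x*6)))+(((2+z)*(b*9))+((y*5)*(b+3))))
Step 2: at LLL: (1*b) -> b; overall: ((((1*b)*(3*8))+(1*(x*6)))+(((2+z)*(b*9))+((y*5)*(b+3)))) -> (((b*(3*8))+(1*(x*6)))+(((2+z)*(b*9))+((y*5)*(b+3))))
Step 3: at LLR: (3*8) -> 24; overall: (((b*(3*8))+(1*(x*6)))+(((2+z)*(b*9))+((y*5)*(b+3)))) -> (((b*24)+(1*(x*6)))+(((2+z)*(b*9))+((y*5)*(b+3))))
Step 4: at LR: (1*(x*6)) -> (x*6); overall: (((b*24)+(1*(x*6)))+(((2+z)*(b*9))+((y*5)*(b+3)))) -> (((b*24)+(x*6))+(((2+z)*(b*9))+((y*5)*(b+3))))
Fixed point: (((b*24)+(x*6))+(((2+z)*(b*9))+((y*5)*(b+3))))

Answer: (((b*24)+(x*6))+(((2+z)*(b*9))+((y*5)*(b+3))))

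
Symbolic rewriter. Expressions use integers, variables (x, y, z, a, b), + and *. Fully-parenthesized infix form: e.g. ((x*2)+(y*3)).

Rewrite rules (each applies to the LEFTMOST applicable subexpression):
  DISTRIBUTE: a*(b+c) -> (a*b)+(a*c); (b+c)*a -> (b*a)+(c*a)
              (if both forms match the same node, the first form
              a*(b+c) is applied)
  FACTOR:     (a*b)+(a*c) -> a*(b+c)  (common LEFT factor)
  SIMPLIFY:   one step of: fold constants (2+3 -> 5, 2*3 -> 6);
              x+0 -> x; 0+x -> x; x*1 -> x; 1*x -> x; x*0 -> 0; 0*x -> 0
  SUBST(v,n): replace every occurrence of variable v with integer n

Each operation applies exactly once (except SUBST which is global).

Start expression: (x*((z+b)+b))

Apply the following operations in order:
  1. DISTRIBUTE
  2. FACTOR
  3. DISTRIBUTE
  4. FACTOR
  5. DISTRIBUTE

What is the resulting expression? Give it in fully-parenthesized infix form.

Start: (x*((z+b)+b))
Apply DISTRIBUTE at root (target: (x*((z+b)+b))): (x*((z+b)+b)) -> ((x*(z+b))+(x*b))
Apply FACTOR at root (target: ((x*(z+b))+(x*b))): ((x*(z+b))+(x*b)) -> (x*((z+b)+b))
Apply DISTRIBUTE at root (target: (x*((z+b)+b))): (x*((z+b)+b)) -> ((x*(z+b))+(x*b))
Apply FACTOR at root (target: ((x*(z+b))+(x*b))): ((x*(z+b))+(x*b)) -> (x*((z+b)+b))
Apply DISTRIBUTE at root (target: (x*((z+b)+b))): (x*((z+b)+b)) -> ((x*(z+b))+(x*b))

Answer: ((x*(z+b))+(x*b))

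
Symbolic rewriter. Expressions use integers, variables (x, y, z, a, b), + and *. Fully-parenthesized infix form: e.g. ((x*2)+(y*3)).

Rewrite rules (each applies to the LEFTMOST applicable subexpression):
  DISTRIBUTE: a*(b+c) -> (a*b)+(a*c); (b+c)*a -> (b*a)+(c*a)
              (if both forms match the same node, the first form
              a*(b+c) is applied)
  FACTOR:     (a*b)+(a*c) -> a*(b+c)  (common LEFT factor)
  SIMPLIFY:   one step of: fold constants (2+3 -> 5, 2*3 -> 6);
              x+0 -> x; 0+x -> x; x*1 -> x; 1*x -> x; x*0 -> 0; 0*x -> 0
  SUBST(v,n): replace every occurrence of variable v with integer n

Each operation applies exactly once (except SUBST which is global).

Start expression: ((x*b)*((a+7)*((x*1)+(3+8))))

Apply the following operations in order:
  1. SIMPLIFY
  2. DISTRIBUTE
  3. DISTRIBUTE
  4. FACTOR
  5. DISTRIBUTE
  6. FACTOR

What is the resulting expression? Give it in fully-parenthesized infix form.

Start: ((x*b)*((a+7)*((x*1)+(3+8))))
Apply SIMPLIFY at RRL (target: (x*1)): ((x*b)*((a+7)*((x*1)+(3+8)))) -> ((x*b)*((a+7)*(x+(3+8))))
Apply DISTRIBUTE at R (target: ((a+7)*(x+(3+8)))): ((x*b)*((a+7)*(x+(3+8)))) -> ((x*b)*(((a+7)*x)+((a+7)*(3+8))))
Apply DISTRIBUTE at root (target: ((x*b)*(((a+7)*x)+((a+7)*(3+8))))): ((x*b)*(((a+7)*x)+((a+7)*(3+8)))) -> (((x*b)*((a+7)*x))+((x*b)*((a+7)*(3+8))))
Apply FACTOR at root (target: (((x*b)*((a+7)*x))+((x*b)*((a+7)*(3+8))))): (((x*b)*((a+7)*x))+((x*b)*((a+7)*(3+8)))) -> ((x*b)*(((a+7)*x)+((a+7)*(3+8))))
Apply DISTRIBUTE at root (target: ((x*b)*(((a+7)*x)+((a+7)*(3+8))))): ((x*b)*(((a+7)*x)+((a+7)*(3+8)))) -> (((x*b)*((a+7)*x))+((x*b)*((a+7)*(3+8))))
Apply FACTOR at root (target: (((x*b)*((a+7)*x))+((x*b)*((a+7)*(3+8))))): (((x*b)*((a+7)*x))+((x*b)*((a+7)*(3+8)))) -> ((x*b)*(((a+7)*x)+((a+7)*(3+8))))

Answer: ((x*b)*(((a+7)*x)+((a+7)*(3+8))))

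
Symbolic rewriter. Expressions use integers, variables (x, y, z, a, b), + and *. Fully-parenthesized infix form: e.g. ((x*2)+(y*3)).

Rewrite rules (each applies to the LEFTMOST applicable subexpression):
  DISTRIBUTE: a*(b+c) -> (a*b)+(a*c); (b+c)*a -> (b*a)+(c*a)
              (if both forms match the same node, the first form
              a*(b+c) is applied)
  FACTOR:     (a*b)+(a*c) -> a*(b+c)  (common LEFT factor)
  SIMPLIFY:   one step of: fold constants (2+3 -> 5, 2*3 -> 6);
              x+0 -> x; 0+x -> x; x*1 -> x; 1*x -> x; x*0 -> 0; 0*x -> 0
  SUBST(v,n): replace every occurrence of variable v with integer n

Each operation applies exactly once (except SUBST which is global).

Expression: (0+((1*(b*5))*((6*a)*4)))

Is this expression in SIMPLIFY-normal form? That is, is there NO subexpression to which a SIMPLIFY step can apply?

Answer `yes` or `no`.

Expression: (0+((1*(b*5))*((6*a)*4)))
Scanning for simplifiable subexpressions (pre-order)...
  at root: (0+((1*(b*5))*((6*a)*4))) (SIMPLIFIABLE)
  at R: ((1*(b*5))*((6*a)*4)) (not simplifiable)
  at RL: (1*(b*5)) (SIMPLIFIABLE)
  at RLR: (b*5) (not simplifiable)
  at RR: ((6*a)*4) (not simplifiable)
  at RRL: (6*a) (not simplifiable)
Found simplifiable subexpr at path root: (0+((1*(b*5))*((6*a)*4)))
One SIMPLIFY step would give: ((1*(b*5))*((6*a)*4))
-> NOT in normal form.

Answer: no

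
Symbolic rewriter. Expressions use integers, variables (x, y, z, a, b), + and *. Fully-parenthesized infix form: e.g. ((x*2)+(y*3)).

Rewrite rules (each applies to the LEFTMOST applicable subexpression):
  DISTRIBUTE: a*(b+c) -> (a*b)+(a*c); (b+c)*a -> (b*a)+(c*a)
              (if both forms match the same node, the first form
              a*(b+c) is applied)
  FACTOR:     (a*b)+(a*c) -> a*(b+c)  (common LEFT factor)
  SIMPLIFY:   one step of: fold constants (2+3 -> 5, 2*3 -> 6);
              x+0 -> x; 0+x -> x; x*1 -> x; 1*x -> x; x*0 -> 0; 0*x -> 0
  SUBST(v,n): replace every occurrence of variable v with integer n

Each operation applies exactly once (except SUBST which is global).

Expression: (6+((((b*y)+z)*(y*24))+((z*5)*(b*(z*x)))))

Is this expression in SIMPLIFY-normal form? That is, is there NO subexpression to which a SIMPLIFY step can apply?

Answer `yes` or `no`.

Expression: (6+((((b*y)+z)*(y*24))+((z*5)*(b*(z*x)))))
Scanning for simplifiable subexpressions (pre-order)...
  at root: (6+((((b*y)+z)*(y*24))+((z*5)*(b*(z*x))))) (not simplifiable)
  at R: ((((b*y)+z)*(y*24))+((z*5)*(b*(z*x)))) (not simplifiable)
  at RL: (((b*y)+z)*(y*24)) (not simplifiable)
  at RLL: ((b*y)+z) (not simplifiable)
  at RLLL: (b*y) (not simplifiable)
  at RLR: (y*24) (not simplifiable)
  at RR: ((z*5)*(b*(z*x))) (not simplifiable)
  at RRL: (z*5) (not simplifiable)
  at RRR: (b*(z*x)) (not simplifiable)
  at RRRR: (z*x) (not simplifiable)
Result: no simplifiable subexpression found -> normal form.

Answer: yes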